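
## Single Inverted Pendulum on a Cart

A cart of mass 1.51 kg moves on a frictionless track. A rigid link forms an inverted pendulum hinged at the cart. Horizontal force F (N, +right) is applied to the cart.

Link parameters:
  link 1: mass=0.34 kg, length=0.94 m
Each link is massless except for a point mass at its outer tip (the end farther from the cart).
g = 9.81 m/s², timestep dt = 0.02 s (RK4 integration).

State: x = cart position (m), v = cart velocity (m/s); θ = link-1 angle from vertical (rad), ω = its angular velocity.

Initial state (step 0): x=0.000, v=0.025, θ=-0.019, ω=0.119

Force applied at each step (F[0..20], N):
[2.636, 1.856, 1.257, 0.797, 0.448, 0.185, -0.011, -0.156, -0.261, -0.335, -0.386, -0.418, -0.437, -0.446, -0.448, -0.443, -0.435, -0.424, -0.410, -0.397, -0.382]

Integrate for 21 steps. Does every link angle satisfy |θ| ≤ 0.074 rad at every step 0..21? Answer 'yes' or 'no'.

Answer: yes

Derivation:
apply F[0]=+2.636 → step 1: x=0.001, v=0.061, θ=-0.017, ω=0.077
apply F[1]=+1.856 → step 2: x=0.002, v=0.086, θ=-0.016, ω=0.047
apply F[2]=+1.257 → step 3: x=0.004, v=0.103, θ=-0.015, ω=0.025
apply F[3]=+0.797 → step 4: x=0.006, v=0.115, θ=-0.015, ω=0.010
apply F[4]=+0.448 → step 5: x=0.009, v=0.121, θ=-0.015, ω=0.000
apply F[5]=+0.185 → step 6: x=0.011, v=0.124, θ=-0.015, ω=-0.006
apply F[6]=-0.011 → step 7: x=0.014, v=0.125, θ=-0.015, ω=-0.010
apply F[7]=-0.156 → step 8: x=0.016, v=0.123, θ=-0.015, ω=-0.011
apply F[8]=-0.261 → step 9: x=0.019, v=0.121, θ=-0.015, ω=-0.012
apply F[9]=-0.335 → step 10: x=0.021, v=0.117, θ=-0.015, ω=-0.011
apply F[10]=-0.386 → step 11: x=0.023, v=0.112, θ=-0.016, ω=-0.009
apply F[11]=-0.418 → step 12: x=0.025, v=0.108, θ=-0.016, ω=-0.007
apply F[12]=-0.437 → step 13: x=0.028, v=0.102, θ=-0.016, ω=-0.005
apply F[13]=-0.446 → step 14: x=0.030, v=0.097, θ=-0.016, ω=-0.003
apply F[14]=-0.448 → step 15: x=0.031, v=0.092, θ=-0.016, ω=-0.001
apply F[15]=-0.443 → step 16: x=0.033, v=0.087, θ=-0.016, ω=0.001
apply F[16]=-0.435 → step 17: x=0.035, v=0.082, θ=-0.016, ω=0.003
apply F[17]=-0.424 → step 18: x=0.037, v=0.077, θ=-0.016, ω=0.005
apply F[18]=-0.410 → step 19: x=0.038, v=0.072, θ=-0.016, ω=0.007
apply F[19]=-0.397 → step 20: x=0.039, v=0.068, θ=-0.016, ω=0.008
apply F[20]=-0.382 → step 21: x=0.041, v=0.063, θ=-0.016, ω=0.010
Max |angle| over trajectory = 0.019 rad; bound = 0.074 → within bound.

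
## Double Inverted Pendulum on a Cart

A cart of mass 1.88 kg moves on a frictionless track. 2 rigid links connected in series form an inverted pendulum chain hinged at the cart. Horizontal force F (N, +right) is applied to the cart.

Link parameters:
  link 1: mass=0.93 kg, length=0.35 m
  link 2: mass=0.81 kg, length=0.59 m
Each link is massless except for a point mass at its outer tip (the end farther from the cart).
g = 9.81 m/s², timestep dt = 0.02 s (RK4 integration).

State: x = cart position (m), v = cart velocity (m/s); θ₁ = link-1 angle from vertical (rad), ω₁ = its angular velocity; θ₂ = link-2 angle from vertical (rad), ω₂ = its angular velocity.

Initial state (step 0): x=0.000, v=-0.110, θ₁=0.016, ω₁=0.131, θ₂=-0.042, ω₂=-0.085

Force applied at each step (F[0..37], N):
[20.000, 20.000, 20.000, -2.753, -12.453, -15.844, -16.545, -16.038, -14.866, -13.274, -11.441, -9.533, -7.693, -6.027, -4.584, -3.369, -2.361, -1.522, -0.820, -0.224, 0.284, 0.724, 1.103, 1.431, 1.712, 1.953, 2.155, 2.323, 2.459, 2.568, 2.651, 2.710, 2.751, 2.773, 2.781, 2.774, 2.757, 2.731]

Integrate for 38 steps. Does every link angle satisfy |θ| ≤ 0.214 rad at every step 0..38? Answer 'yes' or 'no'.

Answer: yes

Derivation:
apply F[0]=+20.000 → step 1: x=-0.000, v=0.100, θ₁=0.013, ω₁=-0.431, θ₂=-0.044, ω₂=-0.122
apply F[1]=+20.000 → step 2: x=0.004, v=0.311, θ₁=-0.001, ω₁=-1.007, θ₂=-0.047, ω₂=-0.154
apply F[2]=+20.000 → step 3: x=0.012, v=0.526, θ₁=-0.027, ω₁=-1.613, θ₂=-0.050, ω₂=-0.174
apply F[3]=-2.753 → step 4: x=0.023, v=0.504, θ₁=-0.059, ω₁=-1.570, θ₂=-0.054, ω₂=-0.179
apply F[4]=-12.453 → step 5: x=0.032, v=0.385, θ₁=-0.088, ω₁=-1.280, θ₂=-0.057, ω₂=-0.168
apply F[5]=-15.844 → step 6: x=0.038, v=0.235, θ₁=-0.110, ω₁=-0.929, θ₂=-0.060, ω₂=-0.142
apply F[6]=-16.545 → step 7: x=0.041, v=0.081, θ₁=-0.125, ω₁=-0.589, θ₂=-0.063, ω₂=-0.105
apply F[7]=-16.038 → step 8: x=0.041, v=-0.064, θ₁=-0.134, ω₁=-0.284, θ₂=-0.064, ω₂=-0.060
apply F[8]=-14.866 → step 9: x=0.038, v=-0.196, θ₁=-0.137, ω₁=-0.024, θ₂=-0.065, ω₂=-0.013
apply F[9]=-13.274 → step 10: x=0.033, v=-0.311, θ₁=-0.135, ω₁=0.189, θ₂=-0.065, ω₂=0.034
apply F[10]=-11.441 → step 11: x=0.026, v=-0.407, θ₁=-0.130, ω₁=0.354, θ₂=-0.064, ω₂=0.078
apply F[11]=-9.533 → step 12: x=0.017, v=-0.485, θ₁=-0.121, ω₁=0.473, θ₂=-0.062, ω₂=0.118
apply F[12]=-7.693 → step 13: x=0.007, v=-0.546, θ₁=-0.111, ω₁=0.552, θ₂=-0.059, ω₂=0.154
apply F[13]=-6.027 → step 14: x=-0.004, v=-0.590, θ₁=-0.100, ω₁=0.597, θ₂=-0.056, ω₂=0.183
apply F[14]=-4.584 → step 15: x=-0.016, v=-0.622, θ₁=-0.088, ω₁=0.616, θ₂=-0.052, ω₂=0.208
apply F[15]=-3.369 → step 16: x=-0.029, v=-0.644, θ₁=-0.075, ω₁=0.616, θ₂=-0.047, ω₂=0.228
apply F[16]=-2.361 → step 17: x=-0.042, v=-0.656, θ₁=-0.063, ω₁=0.602, θ₂=-0.043, ω₂=0.242
apply F[17]=-1.522 → step 18: x=-0.055, v=-0.662, θ₁=-0.051, ω₁=0.579, θ₂=-0.038, ω₂=0.253
apply F[18]=-0.820 → step 19: x=-0.069, v=-0.663, θ₁=-0.040, ω₁=0.550, θ₂=-0.033, ω₂=0.259
apply F[19]=-0.224 → step 20: x=-0.082, v=-0.659, θ₁=-0.029, ω₁=0.517, θ₂=-0.027, ω₂=0.262
apply F[20]=+0.284 → step 21: x=-0.095, v=-0.652, θ₁=-0.019, ω₁=0.483, θ₂=-0.022, ω₂=0.261
apply F[21]=+0.724 → step 22: x=-0.108, v=-0.641, θ₁=-0.010, ω₁=0.447, θ₂=-0.017, ω₂=0.258
apply F[22]=+1.103 → step 23: x=-0.120, v=-0.629, θ₁=-0.002, ω₁=0.412, θ₂=-0.012, ω₂=0.253
apply F[23]=+1.431 → step 24: x=-0.133, v=-0.614, θ₁=0.006, ω₁=0.376, θ₂=-0.007, ω₂=0.246
apply F[24]=+1.712 → step 25: x=-0.145, v=-0.597, θ₁=0.013, ω₁=0.342, θ₂=-0.002, ω₂=0.237
apply F[25]=+1.953 → step 26: x=-0.157, v=-0.580, θ₁=0.020, ω₁=0.309, θ₂=0.003, ω₂=0.227
apply F[26]=+2.155 → step 27: x=-0.168, v=-0.561, θ₁=0.026, ω₁=0.277, θ₂=0.007, ω₂=0.215
apply F[27]=+2.323 → step 28: x=-0.179, v=-0.541, θ₁=0.031, ω₁=0.246, θ₂=0.011, ω₂=0.203
apply F[28]=+2.459 → step 29: x=-0.190, v=-0.521, θ₁=0.036, ω₁=0.218, θ₂=0.015, ω₂=0.191
apply F[29]=+2.568 → step 30: x=-0.200, v=-0.501, θ₁=0.040, ω₁=0.190, θ₂=0.019, ω₂=0.178
apply F[30]=+2.651 → step 31: x=-0.210, v=-0.480, θ₁=0.043, ω₁=0.165, θ₂=0.022, ω₂=0.165
apply F[31]=+2.710 → step 32: x=-0.219, v=-0.459, θ₁=0.046, ω₁=0.141, θ₂=0.025, ω₂=0.151
apply F[32]=+2.751 → step 33: x=-0.228, v=-0.439, θ₁=0.049, ω₁=0.120, θ₂=0.028, ω₂=0.138
apply F[33]=+2.773 → step 34: x=-0.237, v=-0.418, θ₁=0.051, ω₁=0.099, θ₂=0.031, ω₂=0.126
apply F[34]=+2.781 → step 35: x=-0.245, v=-0.398, θ₁=0.053, ω₁=0.081, θ₂=0.033, ω₂=0.113
apply F[35]=+2.774 → step 36: x=-0.253, v=-0.379, θ₁=0.054, ω₁=0.064, θ₂=0.035, ω₂=0.101
apply F[36]=+2.757 → step 37: x=-0.260, v=-0.359, θ₁=0.056, ω₁=0.049, θ₂=0.037, ω₂=0.089
apply F[37]=+2.731 → step 38: x=-0.267, v=-0.340, θ₁=0.056, ω₁=0.035, θ₂=0.039, ω₂=0.078
Max |angle| over trajectory = 0.137 rad; bound = 0.214 → within bound.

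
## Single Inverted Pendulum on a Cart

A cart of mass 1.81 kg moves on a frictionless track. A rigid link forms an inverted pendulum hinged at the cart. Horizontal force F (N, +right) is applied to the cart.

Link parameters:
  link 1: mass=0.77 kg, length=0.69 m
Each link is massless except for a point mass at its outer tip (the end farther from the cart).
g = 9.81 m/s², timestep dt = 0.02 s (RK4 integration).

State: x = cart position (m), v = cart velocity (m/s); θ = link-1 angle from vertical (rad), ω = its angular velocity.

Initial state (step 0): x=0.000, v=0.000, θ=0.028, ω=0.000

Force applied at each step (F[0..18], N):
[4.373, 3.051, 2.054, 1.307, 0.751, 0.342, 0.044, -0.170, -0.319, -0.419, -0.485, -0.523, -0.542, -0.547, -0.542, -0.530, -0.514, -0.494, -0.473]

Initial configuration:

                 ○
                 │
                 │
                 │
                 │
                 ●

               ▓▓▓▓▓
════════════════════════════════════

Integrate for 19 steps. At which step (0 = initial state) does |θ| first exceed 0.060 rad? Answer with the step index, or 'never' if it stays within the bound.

Answer: never

Derivation:
apply F[0]=+4.373 → step 1: x=0.000, v=0.046, θ=0.027, ω=-0.059
apply F[1]=+3.051 → step 2: x=0.002, v=0.077, θ=0.026, ω=-0.097
apply F[2]=+2.054 → step 3: x=0.003, v=0.098, θ=0.024, ω=-0.120
apply F[3]=+1.307 → step 4: x=0.006, v=0.111, θ=0.021, ω=-0.131
apply F[4]=+0.751 → step 5: x=0.008, v=0.117, θ=0.019, ω=-0.135
apply F[5]=+0.342 → step 6: x=0.010, v=0.120, θ=0.016, ω=-0.134
apply F[6]=+0.044 → step 7: x=0.013, v=0.119, θ=0.013, ω=-0.129
apply F[7]=-0.170 → step 8: x=0.015, v=0.116, θ=0.011, ω=-0.121
apply F[8]=-0.319 → step 9: x=0.017, v=0.112, θ=0.008, ω=-0.112
apply F[9]=-0.419 → step 10: x=0.019, v=0.106, θ=0.006, ω=-0.102
apply F[10]=-0.485 → step 11: x=0.021, v=0.101, θ=0.004, ω=-0.093
apply F[11]=-0.523 → step 12: x=0.023, v=0.095, θ=0.003, ω=-0.083
apply F[12]=-0.542 → step 13: x=0.025, v=0.088, θ=0.001, ω=-0.073
apply F[13]=-0.547 → step 14: x=0.027, v=0.082, θ=-0.000, ω=-0.065
apply F[14]=-0.542 → step 15: x=0.029, v=0.077, θ=-0.002, ω=-0.056
apply F[15]=-0.530 → step 16: x=0.030, v=0.071, θ=-0.003, ω=-0.049
apply F[16]=-0.514 → step 17: x=0.031, v=0.065, θ=-0.004, ω=-0.042
apply F[17]=-0.494 → step 18: x=0.033, v=0.060, θ=-0.004, ω=-0.035
apply F[18]=-0.473 → step 19: x=0.034, v=0.055, θ=-0.005, ω=-0.030
max |θ| = 0.028 ≤ 0.060 over all 20 states.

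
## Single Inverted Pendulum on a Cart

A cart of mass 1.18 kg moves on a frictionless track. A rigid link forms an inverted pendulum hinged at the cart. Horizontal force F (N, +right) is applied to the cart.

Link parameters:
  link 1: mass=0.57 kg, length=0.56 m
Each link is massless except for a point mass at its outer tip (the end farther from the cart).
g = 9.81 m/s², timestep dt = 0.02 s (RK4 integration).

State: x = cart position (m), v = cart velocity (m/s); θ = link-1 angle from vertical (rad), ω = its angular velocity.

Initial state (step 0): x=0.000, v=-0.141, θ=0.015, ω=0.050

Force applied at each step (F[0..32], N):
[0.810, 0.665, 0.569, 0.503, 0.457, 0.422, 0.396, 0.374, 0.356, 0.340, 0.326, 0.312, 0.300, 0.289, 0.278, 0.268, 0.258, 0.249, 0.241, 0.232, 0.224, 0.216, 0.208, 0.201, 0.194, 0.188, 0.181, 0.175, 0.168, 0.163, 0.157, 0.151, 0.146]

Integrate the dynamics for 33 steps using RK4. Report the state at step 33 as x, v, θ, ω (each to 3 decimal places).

apply F[0]=+0.810 → step 1: x=-0.003, v=-0.129, θ=0.016, ω=0.034
apply F[1]=+0.665 → step 2: x=-0.005, v=-0.119, θ=0.016, ω=0.022
apply F[2]=+0.569 → step 3: x=-0.007, v=-0.111, θ=0.017, ω=0.013
apply F[3]=+0.503 → step 4: x=-0.010, v=-0.104, θ=0.017, ω=0.007
apply F[4]=+0.457 → step 5: x=-0.012, v=-0.098, θ=0.017, ω=0.002
apply F[5]=+0.422 → step 6: x=-0.014, v=-0.092, θ=0.017, ω=-0.002
apply F[6]=+0.396 → step 7: x=-0.015, v=-0.087, θ=0.017, ω=-0.005
apply F[7]=+0.374 → step 8: x=-0.017, v=-0.082, θ=0.017, ω=-0.008
apply F[8]=+0.356 → step 9: x=-0.019, v=-0.078, θ=0.017, ω=-0.010
apply F[9]=+0.340 → step 10: x=-0.020, v=-0.074, θ=0.016, ω=-0.012
apply F[10]=+0.326 → step 11: x=-0.022, v=-0.070, θ=0.016, ω=-0.013
apply F[11]=+0.312 → step 12: x=-0.023, v=-0.066, θ=0.016, ω=-0.014
apply F[12]=+0.300 → step 13: x=-0.024, v=-0.062, θ=0.016, ω=-0.015
apply F[13]=+0.289 → step 14: x=-0.025, v=-0.059, θ=0.015, ω=-0.016
apply F[14]=+0.278 → step 15: x=-0.027, v=-0.056, θ=0.015, ω=-0.016
apply F[15]=+0.268 → step 16: x=-0.028, v=-0.053, θ=0.015, ω=-0.017
apply F[16]=+0.258 → step 17: x=-0.029, v=-0.050, θ=0.014, ω=-0.017
apply F[17]=+0.249 → step 18: x=-0.030, v=-0.047, θ=0.014, ω=-0.017
apply F[18]=+0.241 → step 19: x=-0.031, v=-0.044, θ=0.014, ω=-0.018
apply F[19]=+0.232 → step 20: x=-0.031, v=-0.041, θ=0.013, ω=-0.018
apply F[20]=+0.224 → step 21: x=-0.032, v=-0.039, θ=0.013, ω=-0.018
apply F[21]=+0.216 → step 22: x=-0.033, v=-0.036, θ=0.013, ω=-0.017
apply F[22]=+0.208 → step 23: x=-0.034, v=-0.034, θ=0.012, ω=-0.017
apply F[23]=+0.201 → step 24: x=-0.034, v=-0.032, θ=0.012, ω=-0.017
apply F[24]=+0.194 → step 25: x=-0.035, v=-0.029, θ=0.012, ω=-0.017
apply F[25]=+0.188 → step 26: x=-0.036, v=-0.027, θ=0.011, ω=-0.017
apply F[26]=+0.181 → step 27: x=-0.036, v=-0.025, θ=0.011, ω=-0.017
apply F[27]=+0.175 → step 28: x=-0.037, v=-0.023, θ=0.011, ω=-0.016
apply F[28]=+0.168 → step 29: x=-0.037, v=-0.022, θ=0.010, ω=-0.016
apply F[29]=+0.163 → step 30: x=-0.037, v=-0.020, θ=0.010, ω=-0.016
apply F[30]=+0.157 → step 31: x=-0.038, v=-0.018, θ=0.010, ω=-0.015
apply F[31]=+0.151 → step 32: x=-0.038, v=-0.016, θ=0.009, ω=-0.015
apply F[32]=+0.146 → step 33: x=-0.038, v=-0.015, θ=0.009, ω=-0.015

Answer: x=-0.038, v=-0.015, θ=0.009, ω=-0.015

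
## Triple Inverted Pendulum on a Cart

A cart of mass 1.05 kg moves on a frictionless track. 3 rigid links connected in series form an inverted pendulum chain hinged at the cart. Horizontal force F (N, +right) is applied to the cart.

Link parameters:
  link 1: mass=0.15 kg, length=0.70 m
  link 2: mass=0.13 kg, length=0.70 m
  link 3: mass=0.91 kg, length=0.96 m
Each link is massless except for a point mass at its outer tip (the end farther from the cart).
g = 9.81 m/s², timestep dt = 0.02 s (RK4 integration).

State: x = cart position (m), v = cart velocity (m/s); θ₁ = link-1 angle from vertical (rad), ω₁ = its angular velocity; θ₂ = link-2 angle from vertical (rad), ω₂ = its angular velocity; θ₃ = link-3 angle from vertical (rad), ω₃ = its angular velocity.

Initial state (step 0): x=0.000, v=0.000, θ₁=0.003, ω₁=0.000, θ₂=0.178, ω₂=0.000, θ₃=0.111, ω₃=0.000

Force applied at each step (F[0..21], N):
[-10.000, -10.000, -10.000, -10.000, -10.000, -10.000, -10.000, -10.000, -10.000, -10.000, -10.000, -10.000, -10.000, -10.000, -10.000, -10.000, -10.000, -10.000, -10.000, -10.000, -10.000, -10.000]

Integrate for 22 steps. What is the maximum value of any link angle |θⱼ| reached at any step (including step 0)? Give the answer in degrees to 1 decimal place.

apply F[0]=-10.000 → step 1: x=-0.002, v=-0.191, θ₁=0.003, ω₁=0.006, θ₂=0.182, ω₂=0.417, θ₃=0.110, ω₃=-0.088
apply F[1]=-10.000 → step 2: x=-0.008, v=-0.382, θ₁=0.003, ω₁=0.015, θ₂=0.195, ω₂=0.843, θ₃=0.107, ω₃=-0.183
apply F[2]=-10.000 → step 3: x=-0.017, v=-0.573, θ₁=0.004, ω₁=0.032, θ₂=0.216, ω₂=1.278, θ₃=0.103, ω₃=-0.290
apply F[3]=-10.000 → step 4: x=-0.031, v=-0.764, θ₁=0.005, ω₁=0.069, θ₂=0.246, ω₂=1.709, θ₃=0.096, ω₃=-0.406
apply F[4]=-10.000 → step 5: x=-0.048, v=-0.955, θ₁=0.007, ω₁=0.141, θ₂=0.284, ω₂=2.112, θ₃=0.086, ω₃=-0.521
apply F[5]=-10.000 → step 6: x=-0.069, v=-1.146, θ₁=0.011, ω₁=0.257, θ₂=0.330, ω₂=2.462, θ₃=0.075, ω₃=-0.622
apply F[6]=-10.000 → step 7: x=-0.094, v=-1.338, θ₁=0.017, ω₁=0.423, θ₂=0.382, ω₂=2.746, θ₃=0.062, ω₃=-0.701
apply F[7]=-10.000 → step 8: x=-0.122, v=-1.529, θ₁=0.028, ω₁=0.635, θ₂=0.439, ω₂=2.964, θ₃=0.047, ω₃=-0.753
apply F[8]=-10.000 → step 9: x=-0.155, v=-1.721, θ₁=0.043, ω₁=0.888, θ₂=0.500, ω₂=3.123, θ₃=0.032, ω₃=-0.778
apply F[9]=-10.000 → step 10: x=-0.191, v=-1.912, θ₁=0.064, ω₁=1.175, θ₂=0.564, ω₂=3.231, θ₃=0.016, ω₃=-0.779
apply F[10]=-10.000 → step 11: x=-0.231, v=-2.104, θ₁=0.090, ω₁=1.492, θ₂=0.629, ω₂=3.294, θ₃=0.001, ω₃=-0.758
apply F[11]=-10.000 → step 12: x=-0.275, v=-2.296, θ₁=0.123, ω₁=1.835, θ₂=0.695, ω₂=3.314, θ₃=-0.014, ω₃=-0.717
apply F[12]=-10.000 → step 13: x=-0.323, v=-2.487, θ₁=0.164, ω₁=2.204, θ₂=0.762, ω₂=3.292, θ₃=-0.028, ω₃=-0.657
apply F[13]=-10.000 → step 14: x=-0.375, v=-2.678, θ₁=0.212, ω₁=2.596, θ₂=0.827, ω₂=3.225, θ₃=-0.040, ω₃=-0.579
apply F[14]=-10.000 → step 15: x=-0.430, v=-2.867, θ₁=0.268, ω₁=3.010, θ₂=0.890, ω₂=3.107, θ₃=-0.051, ω₃=-0.481
apply F[15]=-10.000 → step 16: x=-0.489, v=-3.053, θ₁=0.332, ω₁=3.446, θ₂=0.951, ω₂=2.931, θ₃=-0.059, ω₃=-0.362
apply F[16]=-10.000 → step 17: x=-0.552, v=-3.234, θ₁=0.406, ω₁=3.901, θ₂=1.007, ω₂=2.691, θ₃=-0.065, ω₃=-0.218
apply F[17]=-10.000 → step 18: x=-0.619, v=-3.407, θ₁=0.488, ω₁=4.375, θ₂=1.058, ω₂=2.379, θ₃=-0.068, ω₃=-0.042
apply F[18]=-10.000 → step 19: x=-0.688, v=-3.570, θ₁=0.581, ω₁=4.865, θ₂=1.102, ω₂=1.988, θ₃=-0.067, ω₃=0.176
apply F[19]=-10.000 → step 20: x=-0.761, v=-3.717, θ₁=0.683, ω₁=5.366, θ₂=1.137, ω₂=1.517, θ₃=-0.060, ω₃=0.452
apply F[20]=-10.000 → step 21: x=-0.837, v=-3.842, θ₁=0.796, ω₁=5.868, θ₂=1.162, ω₂=0.974, θ₃=-0.048, ω₃=0.807
apply F[21]=-10.000 → step 22: x=-0.915, v=-3.940, θ₁=0.918, ω₁=6.350, θ₂=1.175, ω₂=0.379, θ₃=-0.027, ω₃=1.266
Max |angle| over trajectory = 1.175 rad = 67.3°.

Answer: 67.3°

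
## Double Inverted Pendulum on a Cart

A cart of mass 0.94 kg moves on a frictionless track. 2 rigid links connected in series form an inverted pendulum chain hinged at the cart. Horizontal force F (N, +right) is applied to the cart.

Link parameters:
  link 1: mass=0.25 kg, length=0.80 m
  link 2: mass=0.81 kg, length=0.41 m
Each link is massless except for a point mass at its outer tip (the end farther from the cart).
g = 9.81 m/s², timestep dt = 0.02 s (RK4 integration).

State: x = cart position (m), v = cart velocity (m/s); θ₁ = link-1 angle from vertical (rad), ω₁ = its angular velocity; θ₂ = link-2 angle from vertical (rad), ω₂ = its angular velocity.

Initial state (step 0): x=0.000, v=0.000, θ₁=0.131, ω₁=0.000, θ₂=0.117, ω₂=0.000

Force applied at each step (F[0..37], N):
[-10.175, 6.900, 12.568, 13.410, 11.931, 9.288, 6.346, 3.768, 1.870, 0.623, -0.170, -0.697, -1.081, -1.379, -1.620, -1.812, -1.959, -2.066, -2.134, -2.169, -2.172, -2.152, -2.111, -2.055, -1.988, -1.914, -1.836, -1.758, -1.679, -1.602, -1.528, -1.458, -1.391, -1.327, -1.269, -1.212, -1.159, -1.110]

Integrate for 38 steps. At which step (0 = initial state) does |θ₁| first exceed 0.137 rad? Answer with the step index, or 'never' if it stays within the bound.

apply F[0]=-10.175 → step 1: x=-0.002, v=-0.241, θ₁=0.134, ω₁=0.340, θ₂=0.117, ω₂=-0.025
apply F[1]=+6.900 → step 2: x=-0.006, v=-0.126, θ₁=0.140, ω₁=0.250, θ₂=0.116, ω₂=-0.071
apply F[2]=+12.568 → step 3: x=-0.006, v=0.105, θ₁=0.143, ω₁=0.023, θ₂=0.114, ω₂=-0.134
apply F[3]=+13.410 → step 4: x=-0.002, v=0.354, θ₁=0.141, ω₁=-0.222, θ₂=0.110, ω₂=-0.206
apply F[4]=+11.931 → step 5: x=0.008, v=0.574, θ₁=0.134, ω₁=-0.433, θ₂=0.106, ω₂=-0.275
apply F[5]=+9.288 → step 6: x=0.021, v=0.740, θ₁=0.124, ω₁=-0.585, θ₂=0.099, ω₂=-0.334
apply F[6]=+6.346 → step 7: x=0.037, v=0.849, θ₁=0.112, ω₁=-0.673, θ₂=0.092, ω₂=-0.380
apply F[7]=+3.768 → step 8: x=0.054, v=0.906, θ₁=0.098, ω₁=-0.705, θ₂=0.084, ω₂=-0.412
apply F[8]=+1.870 → step 9: x=0.072, v=0.927, θ₁=0.084, ω₁=-0.700, θ₂=0.076, ω₂=-0.433
apply F[9]=+0.623 → step 10: x=0.091, v=0.924, θ₁=0.070, ω₁=-0.674, θ₂=0.067, ω₂=-0.444
apply F[10]=-0.170 → step 11: x=0.109, v=0.907, θ₁=0.057, ω₁=-0.636, θ₂=0.058, ω₂=-0.446
apply F[11]=-0.697 → step 12: x=0.127, v=0.881, θ₁=0.045, ω₁=-0.594, θ₂=0.049, ω₂=-0.441
apply F[12]=-1.081 → step 13: x=0.144, v=0.850, θ₁=0.033, ω₁=-0.550, θ₂=0.041, ω₂=-0.429
apply F[13]=-1.379 → step 14: x=0.161, v=0.815, θ₁=0.023, ω₁=-0.505, θ₂=0.032, ω₂=-0.413
apply F[14]=-1.620 → step 15: x=0.177, v=0.776, θ₁=0.013, ω₁=-0.460, θ₂=0.024, ω₂=-0.393
apply F[15]=-1.812 → step 16: x=0.192, v=0.736, θ₁=0.005, ω₁=-0.416, θ₂=0.016, ω₂=-0.370
apply F[16]=-1.959 → step 17: x=0.206, v=0.694, θ₁=-0.003, ω₁=-0.374, θ₂=0.009, ω₂=-0.346
apply F[17]=-2.066 → step 18: x=0.220, v=0.652, θ₁=-0.010, ω₁=-0.333, θ₂=0.003, ω₂=-0.320
apply F[18]=-2.134 → step 19: x=0.232, v=0.609, θ₁=-0.017, ω₁=-0.293, θ₂=-0.003, ω₂=-0.293
apply F[19]=-2.169 → step 20: x=0.244, v=0.567, θ₁=-0.022, ω₁=-0.256, θ₂=-0.009, ω₂=-0.267
apply F[20]=-2.172 → step 21: x=0.255, v=0.527, θ₁=-0.027, ω₁=-0.221, θ₂=-0.014, ω₂=-0.241
apply F[21]=-2.152 → step 22: x=0.265, v=0.487, θ₁=-0.031, ω₁=-0.189, θ₂=-0.019, ω₂=-0.215
apply F[22]=-2.111 → step 23: x=0.275, v=0.450, θ₁=-0.035, ω₁=-0.160, θ₂=-0.023, ω₂=-0.191
apply F[23]=-2.055 → step 24: x=0.283, v=0.414, θ₁=-0.037, ω₁=-0.133, θ₂=-0.026, ω₂=-0.167
apply F[24]=-1.988 → step 25: x=0.291, v=0.380, θ₁=-0.040, ω₁=-0.109, θ₂=-0.029, ω₂=-0.146
apply F[25]=-1.914 → step 26: x=0.299, v=0.348, θ₁=-0.042, ω₁=-0.088, θ₂=-0.032, ω₂=-0.125
apply F[26]=-1.836 → step 27: x=0.305, v=0.319, θ₁=-0.043, ω₁=-0.069, θ₂=-0.035, ω₂=-0.106
apply F[27]=-1.758 → step 28: x=0.311, v=0.291, θ₁=-0.045, ω₁=-0.052, θ₂=-0.036, ω₂=-0.089
apply F[28]=-1.679 → step 29: x=0.317, v=0.266, θ₁=-0.046, ω₁=-0.037, θ₂=-0.038, ω₂=-0.073
apply F[29]=-1.602 → step 30: x=0.322, v=0.242, θ₁=-0.046, ω₁=-0.024, θ₂=-0.039, ω₂=-0.058
apply F[30]=-1.528 → step 31: x=0.327, v=0.219, θ₁=-0.047, ω₁=-0.013, θ₂=-0.040, ω₂=-0.045
apply F[31]=-1.458 → step 32: x=0.331, v=0.199, θ₁=-0.047, ω₁=-0.003, θ₂=-0.041, ω₂=-0.033
apply F[32]=-1.391 → step 33: x=0.335, v=0.180, θ₁=-0.047, ω₁=0.005, θ₂=-0.042, ω₂=-0.023
apply F[33]=-1.327 → step 34: x=0.338, v=0.162, θ₁=-0.046, ω₁=0.013, θ₂=-0.042, ω₂=-0.013
apply F[34]=-1.269 → step 35: x=0.341, v=0.145, θ₁=-0.046, ω₁=0.019, θ₂=-0.042, ω₂=-0.005
apply F[35]=-1.212 → step 36: x=0.344, v=0.129, θ₁=-0.046, ω₁=0.024, θ₂=-0.042, ω₂=0.002
apply F[36]=-1.159 → step 37: x=0.346, v=0.115, θ₁=-0.045, ω₁=0.029, θ₂=-0.042, ω₂=0.009
apply F[37]=-1.110 → step 38: x=0.348, v=0.101, θ₁=-0.045, ω₁=0.032, θ₂=-0.042, ω₂=0.014
|θ₁| = 0.140 > 0.137 first at step 2.

Answer: 2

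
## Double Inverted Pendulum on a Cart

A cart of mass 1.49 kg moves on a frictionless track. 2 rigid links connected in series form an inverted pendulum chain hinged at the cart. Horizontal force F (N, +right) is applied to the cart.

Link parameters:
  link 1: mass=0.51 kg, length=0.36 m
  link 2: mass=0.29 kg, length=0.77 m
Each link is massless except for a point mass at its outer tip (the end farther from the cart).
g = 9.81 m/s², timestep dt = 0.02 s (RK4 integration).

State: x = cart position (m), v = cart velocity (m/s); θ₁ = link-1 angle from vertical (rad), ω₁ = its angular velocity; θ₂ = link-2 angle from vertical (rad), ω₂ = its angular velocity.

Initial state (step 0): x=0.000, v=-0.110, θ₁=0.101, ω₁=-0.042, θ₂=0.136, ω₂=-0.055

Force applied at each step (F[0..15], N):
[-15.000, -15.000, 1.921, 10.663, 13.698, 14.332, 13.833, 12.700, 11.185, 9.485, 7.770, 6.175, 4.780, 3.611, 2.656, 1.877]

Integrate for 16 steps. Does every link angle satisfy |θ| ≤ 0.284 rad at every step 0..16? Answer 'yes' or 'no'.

apply F[0]=-15.000 → step 1: x=-0.004, v=-0.321, θ₁=0.106, ω₁=0.587, θ₂=0.135, ω₂=-0.043
apply F[1]=-15.000 → step 2: x=-0.013, v=-0.532, θ₁=0.125, ω₁=1.228, θ₂=0.134, ω₂=-0.037
apply F[2]=+1.921 → step 3: x=-0.023, v=-0.520, θ₁=0.150, ω₁=1.270, θ₂=0.134, ω₂=-0.038
apply F[3]=+10.663 → step 4: x=-0.032, v=-0.395, θ₁=0.172, ω₁=1.022, θ₂=0.133, ω₂=-0.050
apply F[4]=+13.698 → step 5: x=-0.039, v=-0.232, θ₁=0.189, ω₁=0.692, θ₂=0.131, ω₂=-0.071
apply F[5]=+14.332 → step 6: x=-0.042, v=-0.062, θ₁=0.200, ω₁=0.360, θ₂=0.130, ω₂=-0.101
apply F[6]=+13.833 → step 7: x=-0.041, v=0.099, θ₁=0.204, ω₁=0.056, θ₂=0.127, ω₂=-0.134
apply F[7]=+12.700 → step 8: x=-0.038, v=0.246, θ₁=0.203, ω₁=-0.205, θ₂=0.124, ω₂=-0.169
apply F[8]=+11.185 → step 9: x=-0.032, v=0.373, θ₁=0.196, ω₁=-0.417, θ₂=0.121, ω₂=-0.203
apply F[9]=+9.485 → step 10: x=-0.023, v=0.478, θ₁=0.186, ω₁=-0.577, θ₂=0.116, ω₂=-0.235
apply F[10]=+7.770 → step 11: x=-0.013, v=0.563, θ₁=0.174, ω₁=-0.689, θ₂=0.111, ω₂=-0.262
apply F[11]=+6.175 → step 12: x=-0.001, v=0.628, θ₁=0.159, ω₁=-0.759, θ₂=0.106, ω₂=-0.286
apply F[12]=+4.780 → step 13: x=0.012, v=0.676, θ₁=0.144, ω₁=-0.794, θ₂=0.100, ω₂=-0.305
apply F[13]=+3.611 → step 14: x=0.026, v=0.711, θ₁=0.128, ω₁=-0.803, θ₂=0.094, ω₂=-0.321
apply F[14]=+2.656 → step 15: x=0.040, v=0.734, θ₁=0.112, ω₁=-0.793, θ₂=0.087, ω₂=-0.333
apply F[15]=+1.877 → step 16: x=0.055, v=0.749, θ₁=0.096, ω₁=-0.770, θ₂=0.080, ω₂=-0.341
Max |angle| over trajectory = 0.204 rad; bound = 0.284 → within bound.

Answer: yes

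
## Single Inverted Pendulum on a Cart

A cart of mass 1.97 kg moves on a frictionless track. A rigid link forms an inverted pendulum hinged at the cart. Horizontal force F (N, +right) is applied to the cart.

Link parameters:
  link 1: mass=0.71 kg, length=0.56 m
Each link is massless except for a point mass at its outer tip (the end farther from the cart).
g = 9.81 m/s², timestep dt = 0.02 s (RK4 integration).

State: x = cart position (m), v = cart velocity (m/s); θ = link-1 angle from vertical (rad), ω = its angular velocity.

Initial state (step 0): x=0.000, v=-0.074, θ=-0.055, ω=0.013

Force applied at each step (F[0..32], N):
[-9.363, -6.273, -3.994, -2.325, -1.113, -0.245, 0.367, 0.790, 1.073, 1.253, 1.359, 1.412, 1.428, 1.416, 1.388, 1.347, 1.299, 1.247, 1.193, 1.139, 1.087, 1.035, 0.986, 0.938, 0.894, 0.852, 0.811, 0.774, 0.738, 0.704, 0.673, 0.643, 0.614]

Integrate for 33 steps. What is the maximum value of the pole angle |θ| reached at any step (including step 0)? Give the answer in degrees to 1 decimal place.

apply F[0]=-9.363 → step 1: x=-0.002, v=-0.165, θ=-0.053, ω=0.156
apply F[1]=-6.273 → step 2: x=-0.006, v=-0.225, θ=-0.049, ω=0.245
apply F[2]=-3.994 → step 3: x=-0.011, v=-0.262, θ=-0.044, ω=0.295
apply F[3]=-2.325 → step 4: x=-0.017, v=-0.283, θ=-0.038, ω=0.318
apply F[4]=-1.113 → step 5: x=-0.022, v=-0.292, θ=-0.031, ω=0.322
apply F[5]=-0.245 → step 6: x=-0.028, v=-0.292, θ=-0.025, ω=0.313
apply F[6]=+0.367 → step 7: x=-0.034, v=-0.287, θ=-0.019, ω=0.296
apply F[7]=+0.790 → step 8: x=-0.040, v=-0.278, θ=-0.013, ω=0.274
apply F[8]=+1.073 → step 9: x=-0.045, v=-0.266, θ=-0.008, ω=0.249
apply F[9]=+1.253 → step 10: x=-0.050, v=-0.253, θ=-0.003, ω=0.224
apply F[10]=+1.359 → step 11: x=-0.055, v=-0.239, θ=0.001, ω=0.199
apply F[11]=+1.412 → step 12: x=-0.060, v=-0.225, θ=0.005, ω=0.175
apply F[12]=+1.428 → step 13: x=-0.064, v=-0.211, θ=0.008, ω=0.152
apply F[13]=+1.416 → step 14: x=-0.068, v=-0.198, θ=0.011, ω=0.130
apply F[14]=+1.388 → step 15: x=-0.072, v=-0.184, θ=0.013, ω=0.111
apply F[15]=+1.347 → step 16: x=-0.076, v=-0.172, θ=0.015, ω=0.093
apply F[16]=+1.299 → step 17: x=-0.079, v=-0.160, θ=0.017, ω=0.078
apply F[17]=+1.247 → step 18: x=-0.082, v=-0.148, θ=0.018, ω=0.063
apply F[18]=+1.193 → step 19: x=-0.085, v=-0.137, θ=0.019, ω=0.051
apply F[19]=+1.139 → step 20: x=-0.088, v=-0.127, θ=0.020, ω=0.040
apply F[20]=+1.087 → step 21: x=-0.090, v=-0.118, θ=0.021, ω=0.030
apply F[21]=+1.035 → step 22: x=-0.092, v=-0.109, θ=0.022, ω=0.021
apply F[22]=+0.986 → step 23: x=-0.094, v=-0.100, θ=0.022, ω=0.014
apply F[23]=+0.938 → step 24: x=-0.096, v=-0.092, θ=0.022, ω=0.007
apply F[24]=+0.894 → step 25: x=-0.098, v=-0.085, θ=0.022, ω=0.002
apply F[25]=+0.852 → step 26: x=-0.100, v=-0.078, θ=0.022, ω=-0.003
apply F[26]=+0.811 → step 27: x=-0.101, v=-0.071, θ=0.022, ω=-0.007
apply F[27]=+0.774 → step 28: x=-0.103, v=-0.065, θ=0.022, ω=-0.011
apply F[28]=+0.738 → step 29: x=-0.104, v=-0.059, θ=0.022, ω=-0.014
apply F[29]=+0.704 → step 30: x=-0.105, v=-0.053, θ=0.021, ω=-0.017
apply F[30]=+0.673 → step 31: x=-0.106, v=-0.048, θ=0.021, ω=-0.019
apply F[31]=+0.643 → step 32: x=-0.107, v=-0.043, θ=0.021, ω=-0.020
apply F[32]=+0.614 → step 33: x=-0.108, v=-0.038, θ=0.020, ω=-0.022
Max |angle| over trajectory = 0.055 rad = 3.2°.

Answer: 3.2°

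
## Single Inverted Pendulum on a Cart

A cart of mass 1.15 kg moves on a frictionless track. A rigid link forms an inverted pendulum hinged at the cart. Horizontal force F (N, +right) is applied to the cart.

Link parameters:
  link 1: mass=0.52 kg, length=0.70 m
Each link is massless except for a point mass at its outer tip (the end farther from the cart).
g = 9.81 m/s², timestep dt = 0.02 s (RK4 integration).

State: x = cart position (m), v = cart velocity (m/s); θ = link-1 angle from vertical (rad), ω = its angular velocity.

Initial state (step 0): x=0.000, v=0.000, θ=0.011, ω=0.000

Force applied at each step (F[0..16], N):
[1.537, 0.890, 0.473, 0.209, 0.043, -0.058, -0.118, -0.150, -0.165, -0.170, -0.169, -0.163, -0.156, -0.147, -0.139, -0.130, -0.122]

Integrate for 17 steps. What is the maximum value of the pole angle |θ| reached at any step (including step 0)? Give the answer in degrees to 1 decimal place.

Answer: 0.6°

Derivation:
apply F[0]=+1.537 → step 1: x=0.000, v=0.026, θ=0.011, ω=-0.034
apply F[1]=+0.890 → step 2: x=0.001, v=0.040, θ=0.010, ω=-0.052
apply F[2]=+0.473 → step 3: x=0.002, v=0.048, θ=0.009, ω=-0.060
apply F[3]=+0.209 → step 4: x=0.003, v=0.051, θ=0.007, ω=-0.062
apply F[4]=+0.043 → step 5: x=0.004, v=0.051, θ=0.006, ω=-0.060
apply F[5]=-0.058 → step 6: x=0.005, v=0.049, θ=0.005, ω=-0.056
apply F[6]=-0.118 → step 7: x=0.006, v=0.047, θ=0.004, ω=-0.051
apply F[7]=-0.150 → step 8: x=0.007, v=0.044, θ=0.003, ω=-0.046
apply F[8]=-0.165 → step 9: x=0.008, v=0.041, θ=0.002, ω=-0.041
apply F[9]=-0.170 → step 10: x=0.008, v=0.038, θ=0.001, ω=-0.036
apply F[10]=-0.169 → step 11: x=0.009, v=0.035, θ=0.001, ω=-0.031
apply F[11]=-0.163 → step 12: x=0.010, v=0.032, θ=0.000, ω=-0.027
apply F[12]=-0.156 → step 13: x=0.010, v=0.029, θ=-0.000, ω=-0.023
apply F[13]=-0.147 → step 14: x=0.011, v=0.027, θ=-0.001, ω=-0.020
apply F[14]=-0.139 → step 15: x=0.011, v=0.024, θ=-0.001, ω=-0.017
apply F[15]=-0.130 → step 16: x=0.012, v=0.022, θ=-0.001, ω=-0.014
apply F[16]=-0.122 → step 17: x=0.012, v=0.020, θ=-0.002, ω=-0.012
Max |angle| over trajectory = 0.011 rad = 0.6°.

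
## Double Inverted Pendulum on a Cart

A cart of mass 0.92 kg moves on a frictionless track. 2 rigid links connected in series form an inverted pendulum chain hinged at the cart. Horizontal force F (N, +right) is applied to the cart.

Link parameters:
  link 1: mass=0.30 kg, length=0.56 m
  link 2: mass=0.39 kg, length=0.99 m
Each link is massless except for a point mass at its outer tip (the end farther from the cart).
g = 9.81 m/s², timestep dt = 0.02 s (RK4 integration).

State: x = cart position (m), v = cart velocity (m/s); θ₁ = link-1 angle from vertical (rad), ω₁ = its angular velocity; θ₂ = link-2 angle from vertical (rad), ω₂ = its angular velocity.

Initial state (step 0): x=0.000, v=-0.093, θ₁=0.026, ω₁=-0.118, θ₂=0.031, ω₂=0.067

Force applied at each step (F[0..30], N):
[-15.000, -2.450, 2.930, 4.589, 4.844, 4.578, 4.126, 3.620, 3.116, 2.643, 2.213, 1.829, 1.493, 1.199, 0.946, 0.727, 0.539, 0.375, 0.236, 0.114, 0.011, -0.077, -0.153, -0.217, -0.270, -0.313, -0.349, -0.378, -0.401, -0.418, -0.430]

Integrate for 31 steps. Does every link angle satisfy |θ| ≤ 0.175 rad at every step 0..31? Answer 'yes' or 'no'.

apply F[0]=-15.000 → step 1: x=-0.005, v=-0.423, θ₁=0.030, ω₁=0.478, θ₂=0.032, ω₂=0.069
apply F[1]=-2.450 → step 2: x=-0.014, v=-0.481, θ₁=0.040, ω₁=0.595, θ₂=0.034, ω₂=0.068
apply F[2]=+2.930 → step 3: x=-0.023, v=-0.424, θ₁=0.051, ω₁=0.515, θ₂=0.035, ω₂=0.063
apply F[3]=+4.589 → step 4: x=-0.031, v=-0.333, θ₁=0.060, ω₁=0.381, θ₂=0.036, ω₂=0.054
apply F[4]=+4.844 → step 5: x=-0.037, v=-0.237, θ₁=0.067, ω₁=0.245, θ₂=0.037, ω₂=0.041
apply F[5]=+4.578 → step 6: x=-0.040, v=-0.148, θ₁=0.070, ω₁=0.125, θ₂=0.038, ω₂=0.027
apply F[6]=+4.126 → step 7: x=-0.043, v=-0.069, θ₁=0.072, ω₁=0.024, θ₂=0.038, ω₂=0.011
apply F[7]=+3.620 → step 8: x=-0.043, v=-0.001, θ₁=0.071, ω₁=-0.056, θ₂=0.038, ω₂=-0.004
apply F[8]=+3.116 → step 9: x=-0.043, v=0.056, θ₁=0.070, ω₁=-0.118, θ₂=0.038, ω₂=-0.019
apply F[9]=+2.643 → step 10: x=-0.041, v=0.104, θ₁=0.067, ω₁=-0.165, θ₂=0.038, ω₂=-0.033
apply F[10]=+2.213 → step 11: x=-0.039, v=0.142, θ₁=0.063, ω₁=-0.198, θ₂=0.037, ω₂=-0.046
apply F[11]=+1.829 → step 12: x=-0.035, v=0.173, θ₁=0.059, ω₁=-0.219, θ₂=0.036, ω₂=-0.058
apply F[12]=+1.493 → step 13: x=-0.032, v=0.197, θ₁=0.055, ω₁=-0.233, θ₂=0.034, ω₂=-0.068
apply F[13]=+1.199 → step 14: x=-0.028, v=0.215, θ₁=0.050, ω₁=-0.239, θ₂=0.033, ω₂=-0.076
apply F[14]=+0.946 → step 15: x=-0.023, v=0.229, θ₁=0.045, ω₁=-0.239, θ₂=0.031, ω₂=-0.083
apply F[15]=+0.727 → step 16: x=-0.019, v=0.238, θ₁=0.040, ω₁=-0.236, θ₂=0.030, ω₂=-0.088
apply F[16]=+0.539 → step 17: x=-0.014, v=0.245, θ₁=0.036, ω₁=-0.229, θ₂=0.028, ω₂=-0.093
apply F[17]=+0.375 → step 18: x=-0.009, v=0.248, θ₁=0.031, ω₁=-0.221, θ₂=0.026, ω₂=-0.096
apply F[18]=+0.236 → step 19: x=-0.004, v=0.249, θ₁=0.027, ω₁=-0.210, θ₂=0.024, ω₂=-0.097
apply F[19]=+0.114 → step 20: x=0.001, v=0.248, θ₁=0.023, ω₁=-0.199, θ₂=0.022, ω₂=-0.098
apply F[20]=+0.011 → step 21: x=0.006, v=0.245, θ₁=0.019, ω₁=-0.186, θ₂=0.020, ω₂=-0.098
apply F[21]=-0.077 → step 22: x=0.011, v=0.240, θ₁=0.015, ω₁=-0.174, θ₂=0.018, ω₂=-0.097
apply F[22]=-0.153 → step 23: x=0.016, v=0.235, θ₁=0.012, ω₁=-0.161, θ₂=0.016, ω₂=-0.095
apply F[23]=-0.217 → step 24: x=0.020, v=0.229, θ₁=0.009, ω₁=-0.148, θ₂=0.014, ω₂=-0.093
apply F[24]=-0.270 → step 25: x=0.025, v=0.222, θ₁=0.006, ω₁=-0.136, θ₂=0.013, ω₂=-0.091
apply F[25]=-0.313 → step 26: x=0.029, v=0.214, θ₁=0.003, ω₁=-0.124, θ₂=0.011, ω₂=-0.087
apply F[26]=-0.349 → step 27: x=0.033, v=0.206, θ₁=0.001, ω₁=-0.113, θ₂=0.009, ω₂=-0.084
apply F[27]=-0.378 → step 28: x=0.037, v=0.198, θ₁=-0.001, ω₁=-0.102, θ₂=0.007, ω₂=-0.080
apply F[28]=-0.401 → step 29: x=0.041, v=0.190, θ₁=-0.003, ω₁=-0.091, θ₂=0.006, ω₂=-0.076
apply F[29]=-0.418 → step 30: x=0.045, v=0.181, θ₁=-0.005, ω₁=-0.081, θ₂=0.004, ω₂=-0.072
apply F[30]=-0.430 → step 31: x=0.049, v=0.173, θ₁=-0.006, ω₁=-0.072, θ₂=0.003, ω₂=-0.068
Max |angle| over trajectory = 0.072 rad; bound = 0.175 → within bound.

Answer: yes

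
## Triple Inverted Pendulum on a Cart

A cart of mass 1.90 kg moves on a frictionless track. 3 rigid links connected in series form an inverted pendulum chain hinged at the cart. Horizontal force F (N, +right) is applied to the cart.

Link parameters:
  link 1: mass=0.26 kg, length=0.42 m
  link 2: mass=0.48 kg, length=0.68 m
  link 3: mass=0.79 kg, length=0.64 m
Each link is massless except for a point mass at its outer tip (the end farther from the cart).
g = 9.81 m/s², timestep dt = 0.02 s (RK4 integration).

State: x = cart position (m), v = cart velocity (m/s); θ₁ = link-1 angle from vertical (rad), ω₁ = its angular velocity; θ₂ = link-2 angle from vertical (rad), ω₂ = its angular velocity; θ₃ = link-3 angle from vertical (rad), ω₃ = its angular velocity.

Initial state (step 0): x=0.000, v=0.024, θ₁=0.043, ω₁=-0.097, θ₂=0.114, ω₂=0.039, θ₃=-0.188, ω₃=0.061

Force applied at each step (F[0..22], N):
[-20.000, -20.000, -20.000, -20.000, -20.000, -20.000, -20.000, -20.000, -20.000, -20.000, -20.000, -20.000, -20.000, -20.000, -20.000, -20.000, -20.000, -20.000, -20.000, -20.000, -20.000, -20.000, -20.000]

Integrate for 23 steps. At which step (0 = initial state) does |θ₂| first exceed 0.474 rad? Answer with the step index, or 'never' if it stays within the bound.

Answer: 16

Derivation:
apply F[0]=-20.000 → step 1: x=-0.002, v=-0.192, θ₁=0.045, ω₁=0.306, θ₂=0.117, ω₂=0.249, θ₃=-0.189, ω₃=-0.134
apply F[1]=-20.000 → step 2: x=-0.008, v=-0.409, θ₁=0.055, ω₁=0.719, θ₂=0.124, ω₂=0.453, θ₃=-0.193, ω₃=-0.328
apply F[2]=-20.000 → step 3: x=-0.018, v=-0.627, θ₁=0.074, ω₁=1.159, θ₂=0.135, ω₂=0.639, θ₃=-0.202, ω₃=-0.516
apply F[3]=-20.000 → step 4: x=-0.033, v=-0.847, θ₁=0.102, ω₁=1.642, θ₂=0.149, ω₂=0.796, θ₃=-0.214, ω₃=-0.691
apply F[4]=-20.000 → step 5: x=-0.052, v=-1.067, θ₁=0.140, ω₁=2.175, θ₂=0.166, ω₂=0.911, θ₃=-0.229, ω₃=-0.843
apply F[5]=-20.000 → step 6: x=-0.075, v=-1.288, θ₁=0.189, ω₁=2.758, θ₂=0.185, ω₂=0.978, θ₃=-0.247, ω₃=-0.959
apply F[6]=-20.000 → step 7: x=-0.103, v=-1.505, θ₁=0.251, ω₁=3.372, θ₂=0.205, ω₂=0.999, θ₃=-0.267, ω₃=-1.020
apply F[7]=-20.000 → step 8: x=-0.136, v=-1.715, θ₁=0.324, ω₁=3.979, θ₂=0.225, ω₂=0.991, θ₃=-0.288, ω₃=-1.012
apply F[8]=-20.000 → step 9: x=-0.172, v=-1.914, θ₁=0.409, ω₁=4.526, θ₂=0.245, ω₂=0.989, θ₃=-0.307, ω₃=-0.929
apply F[9]=-20.000 → step 10: x=-0.212, v=-2.100, θ₁=0.504, ω₁=4.971, θ₂=0.265, ω₂=1.034, θ₃=-0.324, ω₃=-0.779
apply F[10]=-20.000 → step 11: x=-0.256, v=-2.271, θ₁=0.607, ω₁=5.297, θ₂=0.287, ω₂=1.155, θ₃=-0.338, ω₃=-0.582
apply F[11]=-20.000 → step 12: x=-0.303, v=-2.431, θ₁=0.716, ω₁=5.511, θ₂=0.312, ω₂=1.363, θ₃=-0.348, ω₃=-0.358
apply F[12]=-20.000 → step 13: x=-0.353, v=-2.581, θ₁=0.827, ω₁=5.633, θ₂=0.342, ω₂=1.653, θ₃=-0.352, ω₃=-0.120
apply F[13]=-20.000 → step 14: x=-0.406, v=-2.724, θ₁=0.940, ω₁=5.680, θ₂=0.378, ω₂=2.015, θ₃=-0.352, ω₃=0.126
apply F[14]=-20.000 → step 15: x=-0.462, v=-2.861, θ₁=1.054, ω₁=5.660, θ₂=0.423, ω₂=2.437, θ₃=-0.347, ω₃=0.380
apply F[15]=-20.000 → step 16: x=-0.520, v=-2.993, θ₁=1.166, ω₁=5.572, θ₂=0.476, ω₂=2.908, θ₃=-0.337, ω₃=0.645
apply F[16]=-20.000 → step 17: x=-0.582, v=-3.120, θ₁=1.276, ω₁=5.409, θ₂=0.539, ω₂=3.415, θ₃=-0.321, ω₃=0.929
apply F[17]=-20.000 → step 18: x=-0.645, v=-3.244, θ₁=1.382, ω₁=5.160, θ₂=0.613, ω₂=3.948, θ₃=-0.300, ω₃=1.240
apply F[18]=-20.000 → step 19: x=-0.711, v=-3.364, θ₁=1.482, ω₁=4.811, θ₂=0.697, ω₂=4.495, θ₃=-0.271, ω₃=1.588
apply F[19]=-20.000 → step 20: x=-0.780, v=-3.482, θ₁=1.574, ω₁=4.351, θ₂=0.793, ω₂=5.045, θ₃=-0.236, ω₃=1.985
apply F[20]=-20.000 → step 21: x=-0.851, v=-3.595, θ₁=1.655, ω₁=3.768, θ₂=0.899, ω₂=5.591, θ₃=-0.192, ω₃=2.447
apply F[21]=-20.000 → step 22: x=-0.924, v=-3.702, θ₁=1.724, ω₁=3.063, θ₂=1.016, ω₂=6.123, θ₃=-0.137, ω₃=2.993
apply F[22]=-20.000 → step 23: x=-0.999, v=-3.799, θ₁=1.777, ω₁=2.244, θ₂=1.144, ω₂=6.632, θ₃=-0.071, ω₃=3.647
|θ₂| = 0.476 > 0.474 first at step 16.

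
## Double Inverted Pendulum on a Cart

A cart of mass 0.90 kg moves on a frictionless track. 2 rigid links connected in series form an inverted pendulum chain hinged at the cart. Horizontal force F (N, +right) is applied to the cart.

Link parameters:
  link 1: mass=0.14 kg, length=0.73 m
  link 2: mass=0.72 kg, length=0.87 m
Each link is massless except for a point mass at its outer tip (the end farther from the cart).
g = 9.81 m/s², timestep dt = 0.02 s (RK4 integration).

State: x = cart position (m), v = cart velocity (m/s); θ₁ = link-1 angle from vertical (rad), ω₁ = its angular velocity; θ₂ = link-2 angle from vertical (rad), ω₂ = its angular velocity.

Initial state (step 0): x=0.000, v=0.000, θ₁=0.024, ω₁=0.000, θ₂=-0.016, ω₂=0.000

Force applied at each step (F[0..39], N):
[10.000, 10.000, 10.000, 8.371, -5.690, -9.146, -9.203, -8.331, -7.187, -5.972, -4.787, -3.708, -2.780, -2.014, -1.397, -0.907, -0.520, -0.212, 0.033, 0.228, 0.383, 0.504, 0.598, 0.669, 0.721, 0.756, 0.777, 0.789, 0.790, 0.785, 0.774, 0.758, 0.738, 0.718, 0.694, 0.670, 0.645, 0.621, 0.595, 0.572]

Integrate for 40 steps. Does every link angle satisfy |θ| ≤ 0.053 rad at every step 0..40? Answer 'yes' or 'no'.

apply F[0]=+10.000 → step 1: x=0.002, v=0.218, θ₁=0.022, ω₁=-0.237, θ₂=-0.017, ω₂=-0.055
apply F[1]=+10.000 → step 2: x=0.009, v=0.437, θ₁=0.014, ω₁=-0.482, θ₂=-0.018, ω₂=-0.105
apply F[2]=+10.000 → step 3: x=0.020, v=0.657, θ₁=0.002, ω₁=-0.744, θ₂=-0.021, ω₂=-0.143
apply F[3]=+8.371 → step 4: x=0.035, v=0.844, θ₁=-0.015, ω₁=-0.980, θ₂=-0.024, ω₂=-0.164
apply F[4]=-5.690 → step 5: x=0.050, v=0.722, θ₁=-0.033, ω₁=-0.818, θ₂=-0.027, ω₂=-0.166
apply F[5]=-9.146 → step 6: x=0.063, v=0.526, θ₁=-0.047, ω₁=-0.577, θ₂=-0.030, ω₂=-0.150
apply F[6]=-9.203 → step 7: x=0.071, v=0.332, θ₁=-0.056, ω₁=-0.353, θ₂=-0.033, ω₂=-0.121
apply F[7]=-8.331 → step 8: x=0.076, v=0.158, θ₁=-0.061, ω₁=-0.167, θ₂=-0.035, ω₂=-0.086
apply F[8]=-7.187 → step 9: x=0.078, v=0.011, θ₁=-0.063, ω₁=-0.021, θ₂=-0.036, ω₂=-0.047
apply F[9]=-5.972 → step 10: x=0.077, v=-0.110, θ₁=-0.062, ω₁=0.090, θ₂=-0.037, ω₂=-0.010
apply F[10]=-4.787 → step 11: x=0.074, v=-0.204, θ₁=-0.060, ω₁=0.169, θ₂=-0.037, ω₂=0.024
apply F[11]=-3.708 → step 12: x=0.069, v=-0.276, θ₁=-0.056, ω₁=0.221, θ₂=-0.036, ω₂=0.055
apply F[12]=-2.780 → step 13: x=0.063, v=-0.327, θ₁=-0.051, ω₁=0.251, θ₂=-0.035, ω₂=0.080
apply F[13]=-2.014 → step 14: x=0.056, v=-0.363, θ₁=-0.046, ω₁=0.267, θ₂=-0.033, ω₂=0.101
apply F[14]=-1.397 → step 15: x=0.049, v=-0.386, θ₁=-0.041, ω₁=0.270, θ₂=-0.031, ω₂=0.117
apply F[15]=-0.907 → step 16: x=0.041, v=-0.399, θ₁=-0.035, ω₁=0.266, θ₂=-0.028, ω₂=0.128
apply F[16]=-0.520 → step 17: x=0.033, v=-0.405, θ₁=-0.030, ω₁=0.257, θ₂=-0.026, ω₂=0.136
apply F[17]=-0.212 → step 18: x=0.025, v=-0.404, θ₁=-0.025, ω₁=0.244, θ₂=-0.023, ω₂=0.141
apply F[18]=+0.033 → step 19: x=0.017, v=-0.399, θ₁=-0.020, ω₁=0.230, θ₂=-0.020, ω₂=0.143
apply F[19]=+0.228 → step 20: x=0.009, v=-0.391, θ₁=-0.016, ω₁=0.214, θ₂=-0.017, ω₂=0.142
apply F[20]=+0.383 → step 21: x=0.001, v=-0.380, θ₁=-0.012, ω₁=0.197, θ₂=-0.014, ω₂=0.140
apply F[21]=+0.504 → step 22: x=-0.006, v=-0.366, θ₁=-0.008, ω₁=0.181, θ₂=-0.012, ω₂=0.136
apply F[22]=+0.598 → step 23: x=-0.014, v=-0.352, θ₁=-0.005, ω₁=0.164, θ₂=-0.009, ω₂=0.130
apply F[23]=+0.669 → step 24: x=-0.021, v=-0.337, θ₁=-0.002, ω₁=0.149, θ₂=-0.006, ω₂=0.124
apply F[24]=+0.721 → step 25: x=-0.027, v=-0.321, θ₁=0.001, ω₁=0.134, θ₂=-0.004, ω₂=0.117
apply F[25]=+0.756 → step 26: x=-0.033, v=-0.304, θ₁=0.004, ω₁=0.119, θ₂=-0.002, ω₂=0.110
apply F[26]=+0.777 → step 27: x=-0.039, v=-0.288, θ₁=0.006, ω₁=0.106, θ₂=0.000, ω₂=0.102
apply F[27]=+0.789 → step 28: x=-0.045, v=-0.272, θ₁=0.008, ω₁=0.093, θ₂=0.002, ω₂=0.094
apply F[28]=+0.790 → step 29: x=-0.050, v=-0.256, θ₁=0.010, ω₁=0.082, θ₂=0.004, ω₂=0.086
apply F[29]=+0.785 → step 30: x=-0.055, v=-0.240, θ₁=0.011, ω₁=0.071, θ₂=0.006, ω₂=0.079
apply F[30]=+0.774 → step 31: x=-0.060, v=-0.225, θ₁=0.013, ω₁=0.061, θ₂=0.007, ω₂=0.071
apply F[31]=+0.758 → step 32: x=-0.064, v=-0.211, θ₁=0.014, ω₁=0.052, θ₂=0.009, ω₂=0.064
apply F[32]=+0.738 → step 33: x=-0.068, v=-0.197, θ₁=0.015, ω₁=0.044, θ₂=0.010, ω₂=0.057
apply F[33]=+0.718 → step 34: x=-0.072, v=-0.184, θ₁=0.016, ω₁=0.037, θ₂=0.011, ω₂=0.050
apply F[34]=+0.694 → step 35: x=-0.076, v=-0.172, θ₁=0.016, ω₁=0.030, θ₂=0.012, ω₂=0.044
apply F[35]=+0.670 → step 36: x=-0.079, v=-0.160, θ₁=0.017, ω₁=0.024, θ₂=0.013, ω₂=0.038
apply F[36]=+0.645 → step 37: x=-0.082, v=-0.149, θ₁=0.017, ω₁=0.019, θ₂=0.013, ω₂=0.033
apply F[37]=+0.621 → step 38: x=-0.085, v=-0.138, θ₁=0.018, ω₁=0.014, θ₂=0.014, ω₂=0.028
apply F[38]=+0.595 → step 39: x=-0.087, v=-0.128, θ₁=0.018, ω₁=0.010, θ₂=0.015, ω₂=0.023
apply F[39]=+0.572 → step 40: x=-0.090, v=-0.119, θ₁=0.018, ω₁=0.006, θ₂=0.015, ω₂=0.019
Max |angle| over trajectory = 0.063 rad; bound = 0.053 → exceeded.

Answer: no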